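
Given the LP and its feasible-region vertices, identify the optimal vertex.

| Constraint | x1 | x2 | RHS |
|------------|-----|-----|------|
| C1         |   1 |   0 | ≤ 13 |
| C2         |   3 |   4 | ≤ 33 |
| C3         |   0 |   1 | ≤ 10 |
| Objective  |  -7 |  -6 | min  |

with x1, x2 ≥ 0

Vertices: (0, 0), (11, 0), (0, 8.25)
(11, 0) with z = -77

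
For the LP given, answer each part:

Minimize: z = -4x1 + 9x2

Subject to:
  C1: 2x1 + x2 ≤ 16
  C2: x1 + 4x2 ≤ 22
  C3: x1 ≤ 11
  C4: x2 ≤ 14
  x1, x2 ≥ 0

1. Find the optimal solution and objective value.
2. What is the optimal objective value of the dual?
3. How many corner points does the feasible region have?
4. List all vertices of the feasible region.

1. x1 = 8, x2 = 0, z = -32
2. -32 (by strong duality, equal to the primal optimum)
3. 4
4. (0, 0), (8, 0), (6, 4), (0, 5.5)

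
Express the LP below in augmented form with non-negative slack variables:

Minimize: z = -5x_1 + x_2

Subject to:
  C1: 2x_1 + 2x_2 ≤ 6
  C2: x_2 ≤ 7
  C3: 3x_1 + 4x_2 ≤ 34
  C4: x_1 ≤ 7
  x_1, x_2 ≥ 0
min z = -5x_1 + x_2

s.t.
  2x_1 + 2x_2 + s1 = 6
  x_2 + s2 = 7
  3x_1 + 4x_2 + s3 = 34
  x_1 + s4 = 7
  x_1, x_2, s1, s2, s3, s4 ≥ 0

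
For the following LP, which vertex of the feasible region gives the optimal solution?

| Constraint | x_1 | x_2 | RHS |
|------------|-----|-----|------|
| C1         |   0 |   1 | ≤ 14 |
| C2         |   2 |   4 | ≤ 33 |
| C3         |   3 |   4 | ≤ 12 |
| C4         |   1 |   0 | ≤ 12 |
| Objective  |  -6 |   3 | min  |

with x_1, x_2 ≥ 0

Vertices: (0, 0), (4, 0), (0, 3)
Evaluating z = -6x_1 + 3x_2 at each vertex:
  (0, 0): z = 0
  (4, 0): z = -24
  (0, 3): z = 9

The smallest value is z = -24, attained at (4, 0).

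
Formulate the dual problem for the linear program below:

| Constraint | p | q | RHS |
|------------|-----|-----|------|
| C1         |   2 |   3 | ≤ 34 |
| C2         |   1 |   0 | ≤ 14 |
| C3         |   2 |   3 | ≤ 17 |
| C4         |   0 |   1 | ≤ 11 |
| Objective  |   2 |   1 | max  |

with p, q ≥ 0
Minimize: z = 34y1 + 14y2 + 17y3 + 11y4

Subject to:
  C1: -2y1 - y2 - 2y3 ≤ -2
  C2: -3y1 - 3y3 - y4 ≤ -1
  y1, y2, y3, y4 ≥ 0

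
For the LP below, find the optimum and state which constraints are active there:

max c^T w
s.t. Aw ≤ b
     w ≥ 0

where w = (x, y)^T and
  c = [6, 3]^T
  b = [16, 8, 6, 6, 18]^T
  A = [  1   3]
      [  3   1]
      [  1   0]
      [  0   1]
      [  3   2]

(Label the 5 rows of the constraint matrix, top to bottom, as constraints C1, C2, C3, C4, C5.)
Optimal: x = 1, y = 5
Slack at optimum:
  C1: slack = 0 (binding)
  C2: slack = 0 (binding)
  C3: slack = 5
  C4: slack = 1
  C5: slack = 5
  x ≥ 0: x = 1
  y ≥ 0: y = 5
Binding constraints: C1, C2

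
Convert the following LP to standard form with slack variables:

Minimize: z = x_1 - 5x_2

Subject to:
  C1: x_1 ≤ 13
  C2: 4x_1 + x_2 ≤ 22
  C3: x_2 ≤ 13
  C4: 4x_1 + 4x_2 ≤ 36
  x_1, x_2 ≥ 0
min z = x_1 - 5x_2

s.t.
  x_1 + s1 = 13
  4x_1 + x_2 + s2 = 22
  x_2 + s3 = 13
  4x_1 + 4x_2 + s4 = 36
  x_1, x_2, s1, s2, s3, s4 ≥ 0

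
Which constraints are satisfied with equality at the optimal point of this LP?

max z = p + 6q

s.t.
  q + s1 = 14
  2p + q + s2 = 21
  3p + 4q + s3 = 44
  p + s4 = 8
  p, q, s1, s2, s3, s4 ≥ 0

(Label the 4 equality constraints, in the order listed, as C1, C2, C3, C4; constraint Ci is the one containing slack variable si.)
Optimal: p = 0, q = 11
Binding: C3, p ≥ 0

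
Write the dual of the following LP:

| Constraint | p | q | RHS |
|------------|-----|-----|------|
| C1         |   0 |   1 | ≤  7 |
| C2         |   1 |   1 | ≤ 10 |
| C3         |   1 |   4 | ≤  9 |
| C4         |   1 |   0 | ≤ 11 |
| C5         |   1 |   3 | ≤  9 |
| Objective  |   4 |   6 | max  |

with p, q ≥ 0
Minimize: z = 7y1 + 10y2 + 9y3 + 11y4 + 9y5

Subject to:
  C1: -y2 - y3 - y4 - y5 ≤ -4
  C2: -y1 - y2 - 4y3 - 3y5 ≤ -6
  y1, y2, y3, y4, y5 ≥ 0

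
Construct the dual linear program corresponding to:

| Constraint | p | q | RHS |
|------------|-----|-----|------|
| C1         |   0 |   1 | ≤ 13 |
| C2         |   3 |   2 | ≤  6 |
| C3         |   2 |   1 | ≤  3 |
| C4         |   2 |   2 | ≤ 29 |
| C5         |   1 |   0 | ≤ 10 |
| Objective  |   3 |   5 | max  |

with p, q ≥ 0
Minimize: z = 13y1 + 6y2 + 3y3 + 29y4 + 10y5

Subject to:
  C1: -3y2 - 2y3 - 2y4 - y5 ≤ -3
  C2: -y1 - 2y2 - y3 - 2y4 ≤ -5
  y1, y2, y3, y4, y5 ≥ 0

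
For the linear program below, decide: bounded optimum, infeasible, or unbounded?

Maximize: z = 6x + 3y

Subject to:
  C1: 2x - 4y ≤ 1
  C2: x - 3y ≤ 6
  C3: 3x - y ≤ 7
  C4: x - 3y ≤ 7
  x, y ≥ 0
Feasible point: (0, 0) satisfies every constraint, so the LP is feasible.
Direction d = (0, 1): for each constraint row a, a·d ≤ 0 —
  (2)(0) + (-4)(1) = -4 ≤ 0
  (1)(0) + (-3)(1) = -3 ≤ 0
  (3)(0) + (-1)(1) = -1 ≤ 0
  (1)(0) + (-3)(1) = -3 ≤ 0
and d ≥ 0, so (0, 0) + t·d stays feasible for every t ≥ 0. Along this ray z = 6x + 3y changes by 3 per unit t, so z → +∞.

The LP is unbounded; z can be made arbitrarily large.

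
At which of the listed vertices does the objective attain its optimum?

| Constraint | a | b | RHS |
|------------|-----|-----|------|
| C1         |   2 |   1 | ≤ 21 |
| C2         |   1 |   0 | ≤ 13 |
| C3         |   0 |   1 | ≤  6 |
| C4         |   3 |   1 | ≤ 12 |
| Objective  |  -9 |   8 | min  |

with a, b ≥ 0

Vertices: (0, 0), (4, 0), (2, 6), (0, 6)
(4, 0) with z = -36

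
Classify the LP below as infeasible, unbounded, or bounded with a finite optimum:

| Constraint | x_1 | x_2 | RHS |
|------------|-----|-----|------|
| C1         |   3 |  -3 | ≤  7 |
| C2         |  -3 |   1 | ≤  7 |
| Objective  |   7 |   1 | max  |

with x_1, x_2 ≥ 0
Feasible point: (0, 0) satisfies every constraint, so the LP is feasible.
Direction d = (1, 1): for each constraint row a, a·d ≤ 0 —
  (3)(1) + (-3)(1) = 0 ≤ 0
  (-3)(1) + (1)(1) = -2 ≤ 0
and d ≥ 0, so (0, 0) + t·d stays feasible for every t ≥ 0. Along this ray z = 7x_1 + x_2 changes by 8 per unit t, so z → +∞.

Unbounded — the objective can increase without bound over the feasible region.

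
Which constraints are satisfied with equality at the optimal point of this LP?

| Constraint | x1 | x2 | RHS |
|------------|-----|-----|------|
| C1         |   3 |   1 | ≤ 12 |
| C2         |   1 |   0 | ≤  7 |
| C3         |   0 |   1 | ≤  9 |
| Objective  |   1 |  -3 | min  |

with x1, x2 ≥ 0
Optimal: x1 = 0, x2 = 9
Binding: C3, x1 ≥ 0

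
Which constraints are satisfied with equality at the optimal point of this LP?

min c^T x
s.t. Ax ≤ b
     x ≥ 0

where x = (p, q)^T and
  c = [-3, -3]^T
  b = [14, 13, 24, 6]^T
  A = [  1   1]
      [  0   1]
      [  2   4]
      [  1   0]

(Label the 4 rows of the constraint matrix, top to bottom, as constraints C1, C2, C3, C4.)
Optimal: p = 6, q = 3
Slack at optimum:
  C1: slack = 5
  C2: slack = 10
  C3: slack = 0 (binding)
  C4: slack = 0 (binding)
  p ≥ 0: p = 6
  q ≥ 0: q = 3
Binding constraints: C3, C4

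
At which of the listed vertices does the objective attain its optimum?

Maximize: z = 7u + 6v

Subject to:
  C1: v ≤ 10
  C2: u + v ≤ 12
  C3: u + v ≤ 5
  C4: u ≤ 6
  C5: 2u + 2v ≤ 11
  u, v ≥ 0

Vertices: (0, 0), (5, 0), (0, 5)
Evaluating z = 7u + 6v at each vertex:
  (0, 0): z = 0
  (5, 0): z = 35
  (0, 5): z = 30

The largest value is z = 35, attained at (5, 0).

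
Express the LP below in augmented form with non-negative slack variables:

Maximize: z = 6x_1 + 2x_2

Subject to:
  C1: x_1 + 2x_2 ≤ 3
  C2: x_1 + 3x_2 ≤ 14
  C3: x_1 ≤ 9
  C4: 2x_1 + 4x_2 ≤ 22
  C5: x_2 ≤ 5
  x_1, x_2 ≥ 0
max z = 6x_1 + 2x_2

s.t.
  x_1 + 2x_2 + s1 = 3
  x_1 + 3x_2 + s2 = 14
  x_1 + s3 = 9
  2x_1 + 4x_2 + s4 = 22
  x_2 + s5 = 5
  x_1, x_2, s1, s2, s3, s4, s5 ≥ 0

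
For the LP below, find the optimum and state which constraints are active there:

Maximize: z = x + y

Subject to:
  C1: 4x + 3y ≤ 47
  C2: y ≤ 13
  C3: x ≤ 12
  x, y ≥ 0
Optimal: x = 2, y = 13
Slack at optimum:
  C1: slack = 0 (binding)
  C2: slack = 0 (binding)
  C3: slack = 10
  x ≥ 0: x = 2
  y ≥ 0: y = 13
Binding constraints: C1, C2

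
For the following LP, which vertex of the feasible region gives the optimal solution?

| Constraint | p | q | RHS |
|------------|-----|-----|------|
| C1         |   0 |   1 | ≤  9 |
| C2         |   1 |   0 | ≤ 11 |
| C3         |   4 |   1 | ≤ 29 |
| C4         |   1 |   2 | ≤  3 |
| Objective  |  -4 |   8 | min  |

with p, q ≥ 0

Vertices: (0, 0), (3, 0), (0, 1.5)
(3, 0) with z = -12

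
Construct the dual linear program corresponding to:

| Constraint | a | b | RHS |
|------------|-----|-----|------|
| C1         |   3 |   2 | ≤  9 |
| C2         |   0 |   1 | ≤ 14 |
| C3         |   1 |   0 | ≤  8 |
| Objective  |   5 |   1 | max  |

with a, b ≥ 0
Minimize: z = 9y1 + 14y2 + 8y3

Subject to:
  C1: -3y1 - y3 ≤ -5
  C2: -2y1 - y2 ≤ -1
  y1, y2, y3 ≥ 0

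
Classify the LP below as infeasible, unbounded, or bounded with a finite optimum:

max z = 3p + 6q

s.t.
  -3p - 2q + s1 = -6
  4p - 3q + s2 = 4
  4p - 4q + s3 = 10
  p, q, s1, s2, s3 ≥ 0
Feasible point: (0, 3) satisfies every constraint, so the LP is feasible.
Direction d = (0, 1): for each constraint row a, a·d ≤ 0 —
  (-3)(0) + (-2)(1) = -2 ≤ 0
  (4)(0) + (-3)(1) = -3 ≤ 0
  (4)(0) + (-4)(1) = -4 ≤ 0
and d ≥ 0, so (0, 3) + t·d stays feasible for every t ≥ 0. Along this ray z = 3p + 6q changes by 6 per unit t, so z → +∞.

Unbounded — the objective can increase without bound over the feasible region.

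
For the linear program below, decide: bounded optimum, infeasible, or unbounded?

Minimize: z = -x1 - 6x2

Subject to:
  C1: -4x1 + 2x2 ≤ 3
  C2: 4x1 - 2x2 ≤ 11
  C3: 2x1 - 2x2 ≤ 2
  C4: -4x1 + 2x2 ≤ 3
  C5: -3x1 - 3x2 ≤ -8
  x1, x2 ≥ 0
Feasible point: (1, 2) satisfies every constraint, so the LP is feasible.
Direction d = (1, 2): for each constraint row a, a·d ≤ 0 —
  (-4)(1) + (2)(2) = 0 ≤ 0
  (4)(1) + (-2)(2) = 0 ≤ 0
  (2)(1) + (-2)(2) = -2 ≤ 0
  (-4)(1) + (2)(2) = 0 ≤ 0
  (-3)(1) + (-3)(2) = -9 ≤ 0
and d ≥ 0, so (1, 2) + t·d stays feasible for every t ≥ 0. Along this ray z = -x1 - 6x2 changes by -13 per unit t, so z → −∞.

Unbounded — the objective can decrease without bound over the feasible region.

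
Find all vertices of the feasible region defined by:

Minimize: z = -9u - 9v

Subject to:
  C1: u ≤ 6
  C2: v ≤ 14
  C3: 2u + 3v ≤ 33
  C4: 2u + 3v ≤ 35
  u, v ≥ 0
Each vertex is the intersection of two constraint boundaries that also satisfies all remaining constraints:
  u = 0 and v = 0 → (0, 0)
  u = 6 and v = 0 → (6, 0)
  u = 6 and 2u + 3v = 33 → (6, 7)
  2u + 3v = 33 and u = 0 → (0, 11)

Vertices: (0, 0), (6, 0), (6, 7), (0, 11)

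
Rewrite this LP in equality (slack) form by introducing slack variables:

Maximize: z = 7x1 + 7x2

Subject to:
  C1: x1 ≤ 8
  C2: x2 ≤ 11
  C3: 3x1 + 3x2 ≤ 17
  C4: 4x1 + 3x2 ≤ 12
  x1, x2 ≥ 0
max z = 7x1 + 7x2

s.t.
  x1 + s1 = 8
  x2 + s2 = 11
  3x1 + 3x2 + s3 = 17
  4x1 + 3x2 + s4 = 12
  x1, x2, s1, s2, s3, s4 ≥ 0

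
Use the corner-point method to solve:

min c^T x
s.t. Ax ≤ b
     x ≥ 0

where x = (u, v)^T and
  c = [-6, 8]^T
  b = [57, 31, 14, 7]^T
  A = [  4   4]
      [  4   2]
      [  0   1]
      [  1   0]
u = 7, v = 0, z = -42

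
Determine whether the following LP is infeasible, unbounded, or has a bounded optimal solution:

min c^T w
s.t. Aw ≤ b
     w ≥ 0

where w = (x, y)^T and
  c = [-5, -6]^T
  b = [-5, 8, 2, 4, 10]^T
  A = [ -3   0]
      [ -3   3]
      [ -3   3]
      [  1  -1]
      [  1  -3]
Feasible point: (2, 0) satisfies every constraint, so the LP is feasible.
Direction d = (1, 1): for each constraint row a, a·d ≤ 0 —
  (-3)(1) + (0)(1) = -3 ≤ 0
  (-3)(1) + (3)(1) = 0 ≤ 0
  (-3)(1) + (3)(1) = 0 ≤ 0
  (1)(1) + (-1)(1) = 0 ≤ 0
  (1)(1) + (-3)(1) = -2 ≤ 0
and d ≥ 0, so (2, 0) + t·d stays feasible for every t ≥ 0. Along this ray z = -5x - 6y changes by -11 per unit t, so z → −∞.

Unbounded — the objective can decrease without bound over the feasible region.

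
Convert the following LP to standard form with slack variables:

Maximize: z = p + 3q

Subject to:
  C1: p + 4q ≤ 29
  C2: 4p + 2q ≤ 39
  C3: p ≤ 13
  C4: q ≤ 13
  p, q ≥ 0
max z = p + 3q

s.t.
  p + 4q + s1 = 29
  4p + 2q + s2 = 39
  p + s3 = 13
  q + s4 = 13
  p, q, s1, s2, s3, s4 ≥ 0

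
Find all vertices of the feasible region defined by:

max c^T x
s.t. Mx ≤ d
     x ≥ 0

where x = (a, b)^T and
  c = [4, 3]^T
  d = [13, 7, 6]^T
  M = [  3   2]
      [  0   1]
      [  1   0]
Each vertex is the intersection of two constraint boundaries that also satisfies all remaining constraints:
  a = 0 and b = 0 → (0, 0)
  3a + 2b = 13 and b = 0 → (4.333, 0)
  3a + 2b = 13 and a = 0 → (0, 6.5)

Vertices: (0, 0), (4.333, 0), (0, 6.5)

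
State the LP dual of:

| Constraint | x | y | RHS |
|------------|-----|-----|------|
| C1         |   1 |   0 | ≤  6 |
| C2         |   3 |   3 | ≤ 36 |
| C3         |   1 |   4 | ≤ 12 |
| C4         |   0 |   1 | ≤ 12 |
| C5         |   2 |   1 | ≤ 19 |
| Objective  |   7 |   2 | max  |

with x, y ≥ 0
Minimize: z = 6y1 + 36y2 + 12y3 + 12y4 + 19y5

Subject to:
  C1: -y1 - 3y2 - y3 - 2y5 ≤ -7
  C2: -3y2 - 4y3 - y4 - y5 ≤ -2
  y1, y2, y3, y4, y5 ≥ 0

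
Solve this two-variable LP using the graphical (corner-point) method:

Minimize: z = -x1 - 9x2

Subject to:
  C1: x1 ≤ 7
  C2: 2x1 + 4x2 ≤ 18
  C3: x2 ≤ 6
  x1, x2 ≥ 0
Each vertex is the intersection of two constraint boundaries that also satisfies all remaining constraints:
  x1 = 0 and x2 = 0 → (0, 0)
  x1 = 7 and x2 = 0 → (7, 0)
  x1 = 7 and 2x1 + 4x2 = 18 → (7, 1)
  2x1 + 4x2 = 18 and x1 = 0 → (0, 4.5)

Evaluating z = -x1 - 9x2 at each vertex:
  (0, 0): z = 0
  (7, 0): z = -7
  (7, 1): z = -16
  (0, 4.5): z = -40.5

The minimum is at (0, 4.5) with z = -40.5.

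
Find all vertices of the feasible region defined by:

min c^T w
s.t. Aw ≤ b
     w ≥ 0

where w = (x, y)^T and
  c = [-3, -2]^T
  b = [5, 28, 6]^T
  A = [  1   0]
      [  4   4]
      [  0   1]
Each vertex is the intersection of two constraint boundaries that also satisfies all remaining constraints:
  x = 0 and y = 0 → (0, 0)
  x = 5 and y = 0 → (5, 0)
  x = 5 and 4x + 4y = 28 → (5, 2)
  4x + 4y = 28 and y = 6 → (1, 6)
  y = 6 and x = 0 → (0, 6)

Vertices: (0, 0), (5, 0), (5, 2), (1, 6), (0, 6)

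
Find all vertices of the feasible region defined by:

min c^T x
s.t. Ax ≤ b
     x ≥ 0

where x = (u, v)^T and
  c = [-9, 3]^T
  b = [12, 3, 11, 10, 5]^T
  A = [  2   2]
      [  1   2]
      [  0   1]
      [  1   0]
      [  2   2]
Each vertex is the intersection of two constraint boundaries that also satisfies all remaining constraints:
  u = 0 and v = 0 → (0, 0)
  2u + 2v = 5 and v = 0 → (2.5, 0)
  u + 2v = 3 and 2u + 2v = 5 → (2, 0.5)
  u + 2v = 3 and u = 0 → (0, 1.5)

Vertices: (0, 0), (2.5, 0), (2, 0.5), (0, 1.5)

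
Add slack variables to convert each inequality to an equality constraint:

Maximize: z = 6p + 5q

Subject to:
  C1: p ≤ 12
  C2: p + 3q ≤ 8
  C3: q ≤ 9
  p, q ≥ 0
max z = 6p + 5q

s.t.
  p + s1 = 12
  p + 3q + s2 = 8
  q + s3 = 9
  p, q, s1, s2, s3 ≥ 0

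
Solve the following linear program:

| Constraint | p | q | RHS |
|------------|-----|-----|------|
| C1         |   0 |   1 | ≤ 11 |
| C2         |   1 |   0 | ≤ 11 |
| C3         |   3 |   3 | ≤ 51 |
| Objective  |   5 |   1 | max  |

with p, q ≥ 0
Each vertex is the intersection of two constraint boundaries that also satisfies all remaining constraints:
  p = 0 and q = 0 → (0, 0)
  p = 11 and q = 0 → (11, 0)
  p = 11 and 3p + 3q = 51 → (11, 6)
  q = 11 and 3p + 3q = 51 → (6, 11)
  q = 11 and p = 0 → (0, 11)

Evaluating z = 5p + q at each vertex:
  (0, 0): z = 0
  (11, 0): z = 55
  (11, 6): z = 61
  (6, 11): z = 41
  (0, 11): z = 11

The maximum is at (11, 6) with z = 61.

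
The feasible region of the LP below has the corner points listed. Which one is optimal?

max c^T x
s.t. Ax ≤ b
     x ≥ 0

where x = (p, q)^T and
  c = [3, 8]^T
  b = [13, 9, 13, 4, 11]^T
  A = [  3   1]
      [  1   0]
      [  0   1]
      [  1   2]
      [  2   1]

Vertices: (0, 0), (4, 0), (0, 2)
Evaluating z = 3p + 8q at each vertex:
  (0, 0): z = 0
  (4, 0): z = 12
  (0, 2): z = 16

The largest value is z = 16, attained at (0, 2).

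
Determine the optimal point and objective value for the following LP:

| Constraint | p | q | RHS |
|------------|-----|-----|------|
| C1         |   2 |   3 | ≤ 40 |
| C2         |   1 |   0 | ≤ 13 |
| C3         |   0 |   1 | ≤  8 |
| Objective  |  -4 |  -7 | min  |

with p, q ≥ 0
Each vertex is the intersection of two constraint boundaries that also satisfies all remaining constraints:
  p = 0 and q = 0 → (0, 0)
  p = 13 and q = 0 → (13, 0)
  2p + 3q = 40 and p = 13 → (13, 4.667)
  2p + 3q = 40 and q = 8 → (8, 8)
  q = 8 and p = 0 → (0, 8)

Evaluating z = -4p - 7q at each vertex:
  (0, 0): z = 0
  (13, 0): z = -52
  (13, 4.667): z = -84.67
  (8, 8): z = -88
  (0, 8): z = -56

The minimum is at (8, 8) with z = -88.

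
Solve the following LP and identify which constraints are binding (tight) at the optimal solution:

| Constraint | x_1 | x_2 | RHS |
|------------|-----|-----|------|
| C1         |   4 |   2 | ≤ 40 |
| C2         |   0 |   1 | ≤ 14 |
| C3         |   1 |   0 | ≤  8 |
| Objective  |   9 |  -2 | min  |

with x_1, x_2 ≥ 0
Optimal: x_1 = 0, x_2 = 14
Slack at optimum:
  C1: slack = 12
  C2: slack = 0 (binding)
  C3: slack = 8
  x_1 ≥ 0: x_1 = 0 (binding)
  x_2 ≥ 0: x_2 = 14
Binding constraints: C2, x_1 ≥ 0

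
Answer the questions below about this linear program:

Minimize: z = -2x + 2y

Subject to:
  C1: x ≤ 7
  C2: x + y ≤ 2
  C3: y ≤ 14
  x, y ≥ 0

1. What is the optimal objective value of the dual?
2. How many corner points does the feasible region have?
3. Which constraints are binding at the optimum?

1. -4 (by strong duality, equal to the primal optimum)
2. 3
3. C2, y ≥ 0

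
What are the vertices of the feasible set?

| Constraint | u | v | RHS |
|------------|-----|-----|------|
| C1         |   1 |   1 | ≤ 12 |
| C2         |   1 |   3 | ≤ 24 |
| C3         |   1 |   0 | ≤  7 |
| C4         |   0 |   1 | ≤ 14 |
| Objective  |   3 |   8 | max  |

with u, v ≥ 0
Each vertex is the intersection of two constraint boundaries that also satisfies all remaining constraints:
  u = 0 and v = 0 → (0, 0)
  u = 7 and v = 0 → (7, 0)
  u + v = 12 and u = 7 → (7, 5)
  u + v = 12 and u + 3v = 24 → (6, 6)
  u + 3v = 24 and u = 0 → (0, 8)

Vertices: (0, 0), (7, 0), (7, 5), (6, 6), (0, 8)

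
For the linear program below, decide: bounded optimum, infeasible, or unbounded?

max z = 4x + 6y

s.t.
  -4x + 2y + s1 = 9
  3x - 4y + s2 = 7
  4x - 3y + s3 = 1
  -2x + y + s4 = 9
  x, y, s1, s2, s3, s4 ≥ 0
Feasible point: (0, 0) satisfies every constraint, so the LP is feasible.
Direction d = (1, 2): for each constraint row a, a·d ≤ 0 —
  (-4)(1) + (2)(2) = 0 ≤ 0
  (3)(1) + (-4)(2) = -5 ≤ 0
  (4)(1) + (-3)(2) = -2 ≤ 0
  (-2)(1) + (1)(2) = 0 ≤ 0
and d ≥ 0, so (0, 0) + t·d stays feasible for every t ≥ 0. Along this ray z = 4x + 6y changes by 16 per unit t, so z → +∞.

Unbounded — the objective can increase without bound over the feasible region.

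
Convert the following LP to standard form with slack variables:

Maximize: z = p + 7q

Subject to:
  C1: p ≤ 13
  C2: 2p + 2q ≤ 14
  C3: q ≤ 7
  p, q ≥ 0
max z = p + 7q

s.t.
  p + s1 = 13
  2p + 2q + s2 = 14
  q + s3 = 7
  p, q, s1, s2, s3 ≥ 0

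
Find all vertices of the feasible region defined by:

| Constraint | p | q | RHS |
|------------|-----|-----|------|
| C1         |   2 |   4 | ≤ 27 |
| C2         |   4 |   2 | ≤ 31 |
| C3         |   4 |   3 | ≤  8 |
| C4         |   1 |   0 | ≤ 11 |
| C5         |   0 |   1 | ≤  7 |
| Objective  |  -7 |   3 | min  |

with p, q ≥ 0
Each vertex is the intersection of two constraint boundaries that also satisfies all remaining constraints:
  p = 0 and q = 0 → (0, 0)
  4p + 3q = 8 and q = 0 → (2, 0)
  4p + 3q = 8 and p = 0 → (0, 2.667)

Vertices: (0, 0), (2, 0), (0, 2.667)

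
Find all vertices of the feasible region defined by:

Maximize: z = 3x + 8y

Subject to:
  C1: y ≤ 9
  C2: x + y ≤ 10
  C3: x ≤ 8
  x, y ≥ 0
Each vertex is the intersection of two constraint boundaries that also satisfies all remaining constraints:
  x = 0 and y = 0 → (0, 0)
  x = 8 and y = 0 → (8, 0)
  x + y = 10 and x = 8 → (8, 2)
  y = 9 and x + y = 10 → (1, 9)
  y = 9 and x = 0 → (0, 9)

Vertices: (0, 0), (8, 0), (8, 2), (1, 9), (0, 9)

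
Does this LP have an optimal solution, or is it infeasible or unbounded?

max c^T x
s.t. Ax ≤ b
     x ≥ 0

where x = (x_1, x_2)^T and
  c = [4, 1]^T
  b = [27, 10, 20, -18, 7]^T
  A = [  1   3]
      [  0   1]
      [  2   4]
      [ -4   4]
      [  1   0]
The point (7, 1.5) satisfies every constraint, so the LP is feasible; the constraints give x_1 ≤ 7 and x_2 ≤ 10, which with x_1, x_2 ≥ 0 keep the feasible region inside a bounded box. A feasible, bounded LP attains a finite optimum at a vertex.

Evaluating z = 4x_1 + x_2 at each vertex:
  (4.5, 0): z = 18
  (7, 0): z = 28
  (7, 1.5): z = 29.5
  (6.333, 1.833): z = 27.17

Bounded optimum: z* = 29.5 at (7, 1.5).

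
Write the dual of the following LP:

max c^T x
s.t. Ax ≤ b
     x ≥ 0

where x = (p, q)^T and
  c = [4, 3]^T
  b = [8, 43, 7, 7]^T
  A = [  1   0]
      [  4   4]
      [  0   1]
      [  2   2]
Minimize: z = 8y1 + 43y2 + 7y3 + 7y4

Subject to:
  C1: -y1 - 4y2 - 2y4 ≤ -4
  C2: -4y2 - y3 - 2y4 ≤ -3
  y1, y2, y3, y4 ≥ 0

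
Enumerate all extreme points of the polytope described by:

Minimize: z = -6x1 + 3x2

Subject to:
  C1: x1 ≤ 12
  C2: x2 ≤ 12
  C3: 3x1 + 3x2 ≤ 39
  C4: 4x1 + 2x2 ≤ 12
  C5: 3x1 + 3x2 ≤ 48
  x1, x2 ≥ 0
Each vertex is the intersection of two constraint boundaries that also satisfies all remaining constraints:
  x1 = 0 and x2 = 0 → (0, 0)
  4x1 + 2x2 = 12 and x2 = 0 → (3, 0)
  4x1 + 2x2 = 12 and x1 = 0 → (0, 6)

Vertices: (0, 0), (3, 0), (0, 6)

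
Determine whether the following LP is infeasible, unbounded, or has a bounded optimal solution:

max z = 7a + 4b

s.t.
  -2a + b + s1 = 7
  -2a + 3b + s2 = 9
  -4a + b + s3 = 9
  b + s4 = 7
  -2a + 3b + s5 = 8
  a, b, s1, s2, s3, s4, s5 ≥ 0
Feasible point: (0, 0) satisfies every constraint, so the LP is feasible.
Direction d = (1, 0): for each constraint row a, a·d ≤ 0 —
  (-2)(1) + (1)(0) = -2 ≤ 0
  (-2)(1) + (3)(0) = -2 ≤ 0
  (-4)(1) + (1)(0) = -4 ≤ 0
  (0)(1) + (1)(0) = 0 ≤ 0
  (-2)(1) + (3)(0) = -2 ≤ 0
and d ≥ 0, so (0, 0) + t·d stays feasible for every t ≥ 0. Along this ray z = 7a + 4b changes by 7 per unit t, so z → +∞.

The LP is unbounded; z can be made arbitrarily large.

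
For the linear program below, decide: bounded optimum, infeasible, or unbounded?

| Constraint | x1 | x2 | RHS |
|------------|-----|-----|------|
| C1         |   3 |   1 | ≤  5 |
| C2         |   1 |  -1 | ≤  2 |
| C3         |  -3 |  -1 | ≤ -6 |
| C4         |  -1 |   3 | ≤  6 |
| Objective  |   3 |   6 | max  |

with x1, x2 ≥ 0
C1 requires 3x1 + x2 ≤ 5, while C3 (-3x1 - x2 ≤ -6) is equivalent to 3x1 + x2 ≥ 6. Together they would need 6 ≤ 3x1 + x2 ≤ 5, which is impossible since 6 > 5. No point satisfies all constraints.

The feasible region is empty; the LP is infeasible.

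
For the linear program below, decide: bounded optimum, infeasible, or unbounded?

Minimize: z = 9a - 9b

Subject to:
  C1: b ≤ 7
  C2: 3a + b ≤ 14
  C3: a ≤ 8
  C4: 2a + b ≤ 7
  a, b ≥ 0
The point (0, 7) satisfies every constraint, so the LP is feasible; the constraints give a ≤ 8 and b ≤ 7, which with a, b ≥ 0 keep the feasible region inside a bounded box. A feasible, bounded LP attains a finite optimum at a vertex.

Evaluating z = 9a - 9b at each vertex:
  (0, 0): z = 0
  (3.5, 0): z = 31.5
  (0, 7): z = -63

The LP has an optimal solution: (0, 7) with z = -63.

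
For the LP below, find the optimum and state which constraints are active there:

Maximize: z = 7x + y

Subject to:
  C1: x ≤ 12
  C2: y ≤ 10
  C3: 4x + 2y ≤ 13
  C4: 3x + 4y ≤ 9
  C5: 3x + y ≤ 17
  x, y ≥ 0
Optimal: x = 3, y = 0
Slack at optimum:
  C1: slack = 9
  C2: slack = 10
  C3: slack = 1
  C4: slack = 0 (binding)
  C5: slack = 8
  x ≥ 0: x = 3
  y ≥ 0: y = 0 (binding)
Binding constraints: C4, y ≥ 0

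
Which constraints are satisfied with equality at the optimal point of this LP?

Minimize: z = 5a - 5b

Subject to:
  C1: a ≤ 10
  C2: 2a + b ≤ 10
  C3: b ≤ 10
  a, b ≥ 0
Optimal: a = 0, b = 10
Slack at optimum:
  C1: slack = 10
  C2: slack = 0 (binding)
  C3: slack = 0 (binding)
  a ≥ 0: a = 0 (binding)
  b ≥ 0: b = 10
Binding constraints: C2, C3, a ≥ 0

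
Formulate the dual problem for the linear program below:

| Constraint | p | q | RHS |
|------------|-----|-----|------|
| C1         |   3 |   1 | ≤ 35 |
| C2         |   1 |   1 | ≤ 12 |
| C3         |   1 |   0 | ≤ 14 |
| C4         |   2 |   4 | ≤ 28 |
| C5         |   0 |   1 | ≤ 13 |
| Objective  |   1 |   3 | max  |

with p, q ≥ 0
Minimize: z = 35y1 + 12y2 + 14y3 + 28y4 + 13y5

Subject to:
  C1: -3y1 - y2 - y3 - 2y4 ≤ -1
  C2: -y1 - y2 - 4y4 - y5 ≤ -3
  y1, y2, y3, y4, y5 ≥ 0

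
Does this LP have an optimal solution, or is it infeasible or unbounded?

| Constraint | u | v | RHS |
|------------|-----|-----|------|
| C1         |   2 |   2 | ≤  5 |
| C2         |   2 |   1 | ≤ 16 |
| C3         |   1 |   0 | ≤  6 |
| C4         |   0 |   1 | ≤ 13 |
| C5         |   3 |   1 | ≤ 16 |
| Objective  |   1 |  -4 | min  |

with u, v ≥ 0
The point (0, 2.5) satisfies every constraint, so the LP is feasible; the constraints give u ≤ 6 and v ≤ 13, which with u, v ≥ 0 keep the feasible region inside a bounded box. A feasible, bounded LP attains a finite optimum at a vertex.

The LP has an optimal solution: (0, 2.5) with z = -10.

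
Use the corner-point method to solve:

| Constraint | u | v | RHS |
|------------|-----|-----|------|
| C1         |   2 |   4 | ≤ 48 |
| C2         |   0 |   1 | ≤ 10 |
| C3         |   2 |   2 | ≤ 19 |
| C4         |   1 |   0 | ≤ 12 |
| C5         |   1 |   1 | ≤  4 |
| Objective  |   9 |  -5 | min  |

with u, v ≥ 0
Each vertex is the intersection of two constraint boundaries that also satisfies all remaining constraints:
  u = 0 and v = 0 → (0, 0)
  u + v = 4 and v = 0 → (4, 0)
  u + v = 4 and u = 0 → (0, 4)

Evaluating z = 9u - 5v at each vertex:
  (0, 0): z = 0
  (4, 0): z = 36
  (0, 4): z = -20

The minimum is at (0, 4) with z = -20.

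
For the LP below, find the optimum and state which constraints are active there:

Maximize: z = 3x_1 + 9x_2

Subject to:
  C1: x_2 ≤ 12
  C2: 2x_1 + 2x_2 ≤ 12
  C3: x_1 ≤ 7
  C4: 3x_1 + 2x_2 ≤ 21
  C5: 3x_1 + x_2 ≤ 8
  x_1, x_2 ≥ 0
Optimal: x_1 = 0, x_2 = 6
Slack at optimum:
  C1: slack = 6
  C2: slack = 0 (binding)
  C3: slack = 7
  C4: slack = 9
  C5: slack = 2
  x_1 ≥ 0: x_1 = 0 (binding)
  x_2 ≥ 0: x_2 = 6
Binding constraints: C2, x_1 ≥ 0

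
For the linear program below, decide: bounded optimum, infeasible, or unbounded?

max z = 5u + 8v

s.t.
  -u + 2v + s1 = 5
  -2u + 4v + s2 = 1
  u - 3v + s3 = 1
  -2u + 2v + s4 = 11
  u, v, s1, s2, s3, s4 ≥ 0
Feasible point: (0, 0) satisfies every constraint, so the LP is feasible.
Direction d = (2, 1): for each constraint row a, a·d ≤ 0 —
  (-1)(2) + (2)(1) = 0 ≤ 0
  (-2)(2) + (4)(1) = 0 ≤ 0
  (1)(2) + (-3)(1) = -1 ≤ 0
  (-2)(2) + (2)(1) = -2 ≤ 0
and d ≥ 0, so (0, 0) + t·d stays feasible for every t ≥ 0. Along this ray z = 5u + 8v changes by 18 per unit t, so z → +∞.

Unbounded: there is a feasible ray along which z → +∞.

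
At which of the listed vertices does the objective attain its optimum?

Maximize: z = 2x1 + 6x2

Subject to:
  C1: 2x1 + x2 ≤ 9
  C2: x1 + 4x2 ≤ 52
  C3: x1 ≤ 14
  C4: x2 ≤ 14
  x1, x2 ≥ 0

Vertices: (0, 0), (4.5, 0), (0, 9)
(0, 9) with z = 54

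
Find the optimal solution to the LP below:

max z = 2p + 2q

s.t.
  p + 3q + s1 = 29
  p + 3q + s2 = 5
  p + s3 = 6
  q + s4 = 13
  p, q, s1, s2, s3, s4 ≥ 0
Each vertex is the intersection of two constraint boundaries that also satisfies all remaining constraints:
  p = 0 and q = 0 → (0, 0)
  p + 3q = 5 and q = 0 → (5, 0)
  p + 3q = 5 and p = 0 → (0, 1.667)

Evaluating z = 2p + 2q at each vertex:
  (0, 0): z = 0
  (5, 0): z = 10
  (0, 1.667): z = 3.333

The maximum is at (5, 0) with z = 10.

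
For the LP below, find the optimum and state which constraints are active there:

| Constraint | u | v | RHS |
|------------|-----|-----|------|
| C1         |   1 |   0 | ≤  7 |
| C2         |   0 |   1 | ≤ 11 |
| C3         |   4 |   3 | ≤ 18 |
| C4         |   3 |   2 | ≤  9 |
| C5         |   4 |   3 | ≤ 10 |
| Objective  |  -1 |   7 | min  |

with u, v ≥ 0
Optimal: u = 2.5, v = 0
Slack at optimum:
  C1: slack = 4.5
  C2: slack = 11
  C3: slack = 8
  C4: slack = 1.5
  C5: slack = 0 (binding)
  u ≥ 0: u = 2.5
  v ≥ 0: v = 0 (binding)
Binding constraints: C5, v ≥ 0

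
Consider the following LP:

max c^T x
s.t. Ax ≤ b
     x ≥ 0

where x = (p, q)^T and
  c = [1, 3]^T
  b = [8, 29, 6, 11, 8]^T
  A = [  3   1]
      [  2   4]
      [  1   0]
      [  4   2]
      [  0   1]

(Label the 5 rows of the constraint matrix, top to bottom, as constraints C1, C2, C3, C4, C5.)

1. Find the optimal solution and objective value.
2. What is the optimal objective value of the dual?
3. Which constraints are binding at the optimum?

1. p = 0, q = 5.5, z = 16.5
2. 16.5 (by strong duality, equal to the primal optimum)
3. C4, p ≥ 0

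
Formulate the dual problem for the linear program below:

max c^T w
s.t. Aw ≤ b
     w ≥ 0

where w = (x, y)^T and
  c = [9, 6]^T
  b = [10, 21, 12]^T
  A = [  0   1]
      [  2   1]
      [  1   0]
Minimize: z = 10y1 + 21y2 + 12y3

Subject to:
  C1: -2y2 - y3 ≤ -9
  C2: -y1 - y2 ≤ -6
  y1, y2, y3 ≥ 0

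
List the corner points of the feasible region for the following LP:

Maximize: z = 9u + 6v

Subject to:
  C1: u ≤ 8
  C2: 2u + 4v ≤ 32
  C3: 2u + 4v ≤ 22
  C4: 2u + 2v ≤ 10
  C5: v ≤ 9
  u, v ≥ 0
Each vertex is the intersection of two constraint boundaries that also satisfies all remaining constraints:
  u = 0 and v = 0 → (0, 0)
  2u + 2v = 10 and v = 0 → (5, 0)
  2u + 2v = 10 and u = 0 → (0, 5)

Vertices: (0, 0), (5, 0), (0, 5)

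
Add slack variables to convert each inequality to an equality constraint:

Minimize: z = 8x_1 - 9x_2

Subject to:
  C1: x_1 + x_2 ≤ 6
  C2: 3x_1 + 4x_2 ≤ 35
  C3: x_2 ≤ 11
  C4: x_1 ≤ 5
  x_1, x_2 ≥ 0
min z = 8x_1 - 9x_2

s.t.
  x_1 + x_2 + s1 = 6
  3x_1 + 4x_2 + s2 = 35
  x_2 + s3 = 11
  x_1 + s4 = 5
  x_1, x_2, s1, s2, s3, s4 ≥ 0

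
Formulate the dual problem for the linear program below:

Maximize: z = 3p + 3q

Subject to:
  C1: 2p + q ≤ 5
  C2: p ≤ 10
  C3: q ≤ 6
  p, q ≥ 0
Minimize: z = 5y1 + 10y2 + 6y3

Subject to:
  C1: -2y1 - y2 ≤ -3
  C2: -y1 - y3 ≤ -3
  y1, y2, y3 ≥ 0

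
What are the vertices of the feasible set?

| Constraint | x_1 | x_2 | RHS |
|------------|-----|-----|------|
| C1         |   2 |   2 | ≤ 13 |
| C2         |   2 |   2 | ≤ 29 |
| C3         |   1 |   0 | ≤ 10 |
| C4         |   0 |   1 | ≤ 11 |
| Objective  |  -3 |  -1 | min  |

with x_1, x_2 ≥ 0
Each vertex is the intersection of two constraint boundaries that also satisfies all remaining constraints:
  x_1 = 0 and x_2 = 0 → (0, 0)
  2x_1 + 2x_2 = 13 and x_2 = 0 → (6.5, 0)
  2x_1 + 2x_2 = 13 and x_1 = 0 → (0, 6.5)

Vertices: (0, 0), (6.5, 0), (0, 6.5)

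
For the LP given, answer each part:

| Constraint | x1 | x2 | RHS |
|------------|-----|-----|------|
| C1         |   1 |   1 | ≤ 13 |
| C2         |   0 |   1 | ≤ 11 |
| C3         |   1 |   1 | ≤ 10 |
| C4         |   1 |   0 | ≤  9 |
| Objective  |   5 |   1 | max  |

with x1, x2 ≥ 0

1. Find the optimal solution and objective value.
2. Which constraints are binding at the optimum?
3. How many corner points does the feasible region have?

1. x1 = 9, x2 = 1, z = 46
2. C3, C4
3. 4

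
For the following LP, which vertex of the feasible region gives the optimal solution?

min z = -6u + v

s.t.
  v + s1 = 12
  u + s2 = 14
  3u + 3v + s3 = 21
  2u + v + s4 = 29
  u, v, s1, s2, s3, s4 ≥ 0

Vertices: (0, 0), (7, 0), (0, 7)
Evaluating z = -6u + v at each vertex:
  (0, 0): z = 0
  (7, 0): z = -42
  (0, 7): z = 7

The smallest value is z = -42, attained at (7, 0).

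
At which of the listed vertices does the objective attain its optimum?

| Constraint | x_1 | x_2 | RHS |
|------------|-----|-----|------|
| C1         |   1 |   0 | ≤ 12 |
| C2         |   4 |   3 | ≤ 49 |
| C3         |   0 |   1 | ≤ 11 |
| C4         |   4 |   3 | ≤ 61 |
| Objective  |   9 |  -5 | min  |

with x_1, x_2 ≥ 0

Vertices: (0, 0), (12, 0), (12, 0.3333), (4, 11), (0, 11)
(0, 11) with z = -55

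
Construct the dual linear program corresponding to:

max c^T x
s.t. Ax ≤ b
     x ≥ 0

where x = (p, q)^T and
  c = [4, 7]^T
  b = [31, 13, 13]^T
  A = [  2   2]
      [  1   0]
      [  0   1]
Minimize: z = 31y1 + 13y2 + 13y3

Subject to:
  C1: -2y1 - y2 ≤ -4
  C2: -2y1 - y3 ≤ -7
  y1, y2, y3 ≥ 0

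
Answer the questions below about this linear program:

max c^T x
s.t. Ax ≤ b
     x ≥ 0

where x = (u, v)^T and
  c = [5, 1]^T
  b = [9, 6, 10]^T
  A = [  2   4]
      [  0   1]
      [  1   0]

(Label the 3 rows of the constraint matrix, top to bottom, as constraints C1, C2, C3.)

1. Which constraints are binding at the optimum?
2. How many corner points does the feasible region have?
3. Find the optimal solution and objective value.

1. C1, v ≥ 0
2. 3
3. u = 4.5, v = 0, z = 22.5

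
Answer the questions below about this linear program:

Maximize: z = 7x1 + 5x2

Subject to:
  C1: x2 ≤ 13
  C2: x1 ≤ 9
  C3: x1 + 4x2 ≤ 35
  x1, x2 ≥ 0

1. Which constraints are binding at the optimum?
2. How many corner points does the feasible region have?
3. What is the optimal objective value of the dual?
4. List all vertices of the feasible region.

1. C2, C3
2. 4
3. 95.5 (by strong duality, equal to the primal optimum)
4. (0, 0), (9, 0), (9, 6.5), (0, 8.75)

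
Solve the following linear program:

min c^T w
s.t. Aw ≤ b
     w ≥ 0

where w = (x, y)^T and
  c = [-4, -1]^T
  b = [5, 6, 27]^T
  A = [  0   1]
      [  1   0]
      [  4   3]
Each vertex is the intersection of two constraint boundaries that also satisfies all remaining constraints:
  x = 0 and y = 0 → (0, 0)
  x = 6 and y = 0 → (6, 0)
  x = 6 and 4x + 3y = 27 → (6, 1)
  y = 5 and 4x + 3y = 27 → (3, 5)
  y = 5 and x = 0 → (0, 5)

Evaluating z = -4x - y at each vertex:
  (0, 0): z = 0
  (6, 0): z = -24
  (6, 1): z = -25
  (3, 5): z = -17
  (0, 5): z = -5

The minimum is at (6, 1) with z = -25.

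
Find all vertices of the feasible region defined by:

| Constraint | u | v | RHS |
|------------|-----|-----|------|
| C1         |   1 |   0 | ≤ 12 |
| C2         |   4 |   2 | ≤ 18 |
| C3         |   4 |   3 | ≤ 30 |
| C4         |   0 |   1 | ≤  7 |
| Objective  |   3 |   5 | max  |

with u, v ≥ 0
Each vertex is the intersection of two constraint boundaries that also satisfies all remaining constraints:
  u = 0 and v = 0 → (0, 0)
  4u + 2v = 18 and v = 0 → (4.5, 0)
  4u + 2v = 18 and v = 7 → (1, 7)
  v = 7 and u = 0 → (0, 7)

Vertices: (0, 0), (4.5, 0), (1, 7), (0, 7)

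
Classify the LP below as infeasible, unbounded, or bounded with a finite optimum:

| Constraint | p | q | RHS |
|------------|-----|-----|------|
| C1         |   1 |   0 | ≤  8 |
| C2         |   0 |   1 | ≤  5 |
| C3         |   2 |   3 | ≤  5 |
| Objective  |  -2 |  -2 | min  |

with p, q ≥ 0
The point (2.5, 0) satisfies every constraint, so the LP is feasible; the constraints give p ≤ 8 and q ≤ 5, which with p, q ≥ 0 keep the feasible region inside a bounded box. A feasible, bounded LP attains a finite optimum at a vertex.

Evaluating z = -2p - 2q at each vertex:
  (0, 0): z = 0
  (2.5, 0): z = -5
  (0, 1.667): z = -3.333

The LP has an optimal solution: (2.5, 0) with z = -5.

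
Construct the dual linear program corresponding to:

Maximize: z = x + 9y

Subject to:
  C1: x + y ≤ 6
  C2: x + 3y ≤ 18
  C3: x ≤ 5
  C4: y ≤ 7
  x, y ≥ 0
Minimize: z = 6y1 + 18y2 + 5y3 + 7y4

Subject to:
  C1: -y1 - y2 - y3 ≤ -1
  C2: -y1 - 3y2 - y4 ≤ -9
  y1, y2, y3, y4 ≥ 0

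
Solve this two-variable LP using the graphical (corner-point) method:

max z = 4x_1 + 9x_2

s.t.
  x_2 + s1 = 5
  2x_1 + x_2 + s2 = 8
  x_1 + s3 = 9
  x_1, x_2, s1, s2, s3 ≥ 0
Each vertex is the intersection of two constraint boundaries that also satisfies all remaining constraints:
  x_1 = 0 and x_2 = 0 → (0, 0)
  2x_1 + x_2 = 8 and x_2 = 0 → (4, 0)
  x_2 = 5 and 2x_1 + x_2 = 8 → (1.5, 5)
  x_2 = 5 and x_1 = 0 → (0, 5)

Evaluating z = 4x_1 + 9x_2 at each vertex:
  (0, 0): z = 0
  (4, 0): z = 16
  (1.5, 5): z = 51
  (0, 5): z = 45

The maximum is at (1.5, 5) with z = 51.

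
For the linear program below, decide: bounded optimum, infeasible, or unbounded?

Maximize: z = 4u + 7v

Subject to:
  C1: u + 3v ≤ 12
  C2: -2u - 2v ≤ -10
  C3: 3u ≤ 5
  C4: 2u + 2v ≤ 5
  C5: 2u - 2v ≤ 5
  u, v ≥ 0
C4 requires 2u + 2v ≤ 5, while C2 (-2u - 2v ≤ -10) is equivalent to 2u + 2v ≥ 10. Together they would need 10 ≤ 2u + 2v ≤ 5, which is impossible since 10 > 5. No point satisfies all constraints.

The feasible region is empty; the LP is infeasible.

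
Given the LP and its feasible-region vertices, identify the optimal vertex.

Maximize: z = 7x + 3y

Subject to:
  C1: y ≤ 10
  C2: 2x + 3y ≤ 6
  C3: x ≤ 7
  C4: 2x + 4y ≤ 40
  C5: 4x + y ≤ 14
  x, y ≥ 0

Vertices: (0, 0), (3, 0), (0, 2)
(3, 0) with z = 21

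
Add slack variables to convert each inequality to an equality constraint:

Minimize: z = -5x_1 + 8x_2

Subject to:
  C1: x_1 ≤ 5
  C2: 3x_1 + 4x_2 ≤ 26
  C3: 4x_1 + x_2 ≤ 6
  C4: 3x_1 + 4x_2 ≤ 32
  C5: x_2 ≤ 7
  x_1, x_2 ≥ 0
min z = -5x_1 + 8x_2

s.t.
  x_1 + s1 = 5
  3x_1 + 4x_2 + s2 = 26
  4x_1 + x_2 + s3 = 6
  3x_1 + 4x_2 + s4 = 32
  x_2 + s5 = 7
  x_1, x_2, s1, s2, s3, s4, s5 ≥ 0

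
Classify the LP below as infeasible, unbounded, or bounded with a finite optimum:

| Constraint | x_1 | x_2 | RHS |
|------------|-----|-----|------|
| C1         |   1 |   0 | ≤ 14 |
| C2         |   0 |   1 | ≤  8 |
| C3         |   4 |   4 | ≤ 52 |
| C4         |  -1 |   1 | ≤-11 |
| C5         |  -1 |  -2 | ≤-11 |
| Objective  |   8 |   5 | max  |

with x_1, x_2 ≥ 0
The point (13, 0) satisfies every constraint, so the LP is feasible; the constraints give x_1 ≤ 14 and x_2 ≤ 8, which with x_1, x_2 ≥ 0 keep the feasible region inside a bounded box. A feasible, bounded LP attains a finite optimum at a vertex.

The LP has an optimal solution: (13, 0) with z = 104.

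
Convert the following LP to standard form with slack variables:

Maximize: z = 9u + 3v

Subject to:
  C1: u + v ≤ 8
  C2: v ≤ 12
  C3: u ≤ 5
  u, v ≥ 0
max z = 9u + 3v

s.t.
  u + v + s1 = 8
  v + s2 = 12
  u + s3 = 5
  u, v, s1, s2, s3 ≥ 0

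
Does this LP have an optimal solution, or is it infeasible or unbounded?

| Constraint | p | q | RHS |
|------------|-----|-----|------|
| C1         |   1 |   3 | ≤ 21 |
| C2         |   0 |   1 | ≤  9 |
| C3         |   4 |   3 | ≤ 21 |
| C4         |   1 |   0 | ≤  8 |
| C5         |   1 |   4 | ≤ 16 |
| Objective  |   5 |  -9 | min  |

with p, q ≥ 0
The point (0, 4) satisfies every constraint, so the LP is feasible; the constraints give p ≤ 8 and q ≤ 9, which with p, q ≥ 0 keep the feasible region inside a bounded box. A feasible, bounded LP attains a finite optimum at a vertex.

Evaluating z = 5p - 9q at each vertex:
  (0, 0): z = 0
  (5.25, 0): z = 26.25
  (2.769, 3.308): z = -15.92
  (0, 4): z = -36

The LP has an optimal solution: (0, 4) with z = -36.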